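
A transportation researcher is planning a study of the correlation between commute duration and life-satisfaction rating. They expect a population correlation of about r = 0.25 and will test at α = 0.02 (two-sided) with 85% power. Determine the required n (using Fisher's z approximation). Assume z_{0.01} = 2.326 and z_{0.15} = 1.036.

Fisher's z: C = ½·ln((1+r)/(1−r)) = ½·ln(1.6667) = 0.2554.
n = ((z_{α/2} + z_β)/C)² + 3.
(2.326 + 1.036) / 0.2554 = 3.362 / 0.2554 = 13.164.
n = 13.164² + 3 = 173.28 + 3 = 176.3.
Round up.

n = 177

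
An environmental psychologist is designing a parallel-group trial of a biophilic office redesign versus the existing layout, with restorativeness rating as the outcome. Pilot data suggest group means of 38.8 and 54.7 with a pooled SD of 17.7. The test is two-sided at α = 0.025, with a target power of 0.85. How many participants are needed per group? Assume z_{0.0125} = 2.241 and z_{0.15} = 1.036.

n = 27 per group

Cohen's d = |M₁ − M₂| / SD_pooled = |38.8 − 54.7| / 17.7 = 15.9 / 17.7 = 0.898.
For two independent groups with equal n: n = 2·((z_{α/2} + z_β) / d)².
z_{α/2} + z_β = 2.241 + 1.036 = 3.277.
n = 2 × (3.277 / 0.898)² = 2 × 3.649² = 2 × 13.32 = 26.6.
Round up to the next whole participant.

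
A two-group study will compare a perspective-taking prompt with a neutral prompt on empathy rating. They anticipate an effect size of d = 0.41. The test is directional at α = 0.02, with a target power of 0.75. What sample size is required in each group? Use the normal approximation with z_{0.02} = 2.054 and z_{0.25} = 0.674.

For two independent groups with equal n: n = 2·((z_{α} + z_β) / d)².
z_{α} + z_β = 2.054 + 0.674 = 2.728.
n = 2 × (2.728 / 0.41)² = 2 × 6.654² = 2 × 44.27 = 88.5.
Round up to the next whole participant.

n = 89 per group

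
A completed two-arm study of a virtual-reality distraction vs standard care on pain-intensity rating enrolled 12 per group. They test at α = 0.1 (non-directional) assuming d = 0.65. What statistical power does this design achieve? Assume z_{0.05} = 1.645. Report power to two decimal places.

For two equal groups, power = Φ(d·√(n/2) − z_{α/2}).
d·√(n/2) = 0.65 × √(12/2) = 0.65 × 2.449 = 1.592.
z_β = 1.592 − 1.645 = -0.053.
Power = Φ(-0.053) = 0.479.

power ≈ 0.48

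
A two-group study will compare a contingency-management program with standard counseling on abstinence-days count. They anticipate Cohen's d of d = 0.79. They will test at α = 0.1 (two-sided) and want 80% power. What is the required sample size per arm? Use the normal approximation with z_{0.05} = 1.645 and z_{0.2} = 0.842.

n = 20 per group

For two independent groups with equal n: n = 2·((z_{α/2} + z_β) / d)².
z_{α/2} + z_β = 1.645 + 0.842 = 2.487.
n = 2 × (2.487 / 0.79)² = 2 × 3.148² = 2 × 9.91 = 19.8.
Round up to the next whole participant.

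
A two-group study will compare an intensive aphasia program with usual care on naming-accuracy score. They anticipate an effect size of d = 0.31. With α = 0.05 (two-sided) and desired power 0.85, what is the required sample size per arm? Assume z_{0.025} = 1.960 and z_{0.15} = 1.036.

For two independent groups with equal n: n = 2·((z_{α/2} + z_β) / d)².
z_{α/2} + z_β = 1.960 + 1.036 = 2.996.
n = 2 × (2.996 / 0.31)² = 2 × 9.665² = 2 × 93.40 = 186.8.
Round up to the next whole participant.

n = 187 per group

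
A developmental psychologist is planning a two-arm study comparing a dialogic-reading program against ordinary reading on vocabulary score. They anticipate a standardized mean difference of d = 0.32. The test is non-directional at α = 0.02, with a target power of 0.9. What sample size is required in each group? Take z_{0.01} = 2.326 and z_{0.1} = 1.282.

n = 255 per group

For two independent groups with equal n: n = 2·((z_{α/2} + z_β) / d)².
z_{α/2} + z_β = 2.326 + 1.282 = 3.608.
n = 2 × (3.608 / 0.32)² = 2 × 11.275² = 2 × 127.13 = 254.3.
Round up to the next whole participant.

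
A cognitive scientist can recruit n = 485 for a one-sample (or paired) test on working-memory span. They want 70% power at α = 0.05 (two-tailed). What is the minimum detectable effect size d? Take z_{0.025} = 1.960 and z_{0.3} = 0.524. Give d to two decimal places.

For a single sample (or paired design) of n = 485: d_min = (z_{α/2} + z_β)/√n.
z-sum = 1.960 + 0.524 = 2.484.
d_min = 2.484 / √485 = 2.484 / 22.023 = 0.113.

d_min ≈ 0.11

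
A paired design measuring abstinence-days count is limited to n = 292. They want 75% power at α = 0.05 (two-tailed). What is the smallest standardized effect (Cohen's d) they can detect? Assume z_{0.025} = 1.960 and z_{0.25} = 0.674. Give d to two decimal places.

d_min ≈ 0.15

For a single sample (or paired design) of n = 292: d_min = (z_{α/2} + z_β)/√n.
z-sum = 1.960 + 0.674 = 2.634.
d_min = 2.634 / √292 = 2.634 / 17.088 = 0.154.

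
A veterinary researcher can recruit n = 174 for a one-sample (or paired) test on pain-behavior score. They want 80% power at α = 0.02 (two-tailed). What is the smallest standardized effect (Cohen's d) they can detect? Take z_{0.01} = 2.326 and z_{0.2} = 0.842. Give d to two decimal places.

d_min ≈ 0.24

For a single sample (or paired design) of n = 174: d_min = (z_{α/2} + z_β)/√n.
z-sum = 2.326 + 0.842 = 3.168.
d_min = 3.168 / √174 = 3.168 / 13.191 = 0.240.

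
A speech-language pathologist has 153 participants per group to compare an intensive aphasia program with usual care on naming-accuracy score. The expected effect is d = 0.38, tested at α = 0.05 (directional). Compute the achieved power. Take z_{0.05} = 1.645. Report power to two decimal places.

For two equal groups, power = Φ(d·√(n/2) − z_{α}).
d·√(n/2) = 0.38 × √(153/2) = 0.38 × 8.746 = 3.324.
z_β = 3.324 − 1.645 = 1.679.
Power = Φ(1.679) = 0.953.

power ≈ 0.95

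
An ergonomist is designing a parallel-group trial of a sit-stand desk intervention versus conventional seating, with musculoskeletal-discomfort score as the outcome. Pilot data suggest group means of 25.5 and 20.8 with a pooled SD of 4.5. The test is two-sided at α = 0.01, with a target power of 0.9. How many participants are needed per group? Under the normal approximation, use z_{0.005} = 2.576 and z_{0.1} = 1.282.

Cohen's d = |M₁ − M₂| / SD_pooled = |25.5 − 20.8| / 4.5 = 4.7 / 4.5 = 1.044.
For two independent groups with equal n: n = 2·((z_{α/2} + z_β) / d)².
z_{α/2} + z_β = 2.576 + 1.282 = 3.858.
n = 2 × (3.858 / 1.044)² = 2 × 3.695² = 2 × 13.66 = 27.3.
Round up to the next whole participant.

n = 28 per group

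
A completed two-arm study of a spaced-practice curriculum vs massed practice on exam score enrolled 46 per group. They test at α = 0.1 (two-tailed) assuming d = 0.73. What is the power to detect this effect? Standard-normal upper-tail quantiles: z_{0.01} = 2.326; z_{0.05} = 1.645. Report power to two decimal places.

For two equal groups, power = Φ(d·√(n/2) − z_{α/2}).
d·√(n/2) = 0.73 × √(46/2) = 0.73 × 4.796 = 3.501.
z_β = 3.501 − 1.645 = 1.856.
Power = Φ(1.856) = 0.968.

power ≈ 0.97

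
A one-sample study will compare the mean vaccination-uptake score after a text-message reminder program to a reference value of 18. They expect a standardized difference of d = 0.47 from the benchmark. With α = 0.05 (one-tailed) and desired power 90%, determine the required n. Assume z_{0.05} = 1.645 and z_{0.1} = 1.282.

For a one-sample test: n = ((z_{α} + z_β) / d)².
z_{α} + z_β = 1.645 + 1.282 = 2.927.
n = (2.927 / 0.47)² = 6.228² = 38.78.
Round up.

n = 39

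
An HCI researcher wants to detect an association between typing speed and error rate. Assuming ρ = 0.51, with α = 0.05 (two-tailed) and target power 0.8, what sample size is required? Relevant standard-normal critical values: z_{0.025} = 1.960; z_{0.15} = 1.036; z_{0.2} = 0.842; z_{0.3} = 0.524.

Fisher's z: C = ½·ln((1+r)/(1−r)) = ½·ln(3.0816) = 0.5627.
n = ((z_{α/2} + z_β)/C)² + 3.
(1.960 + 0.842) / 0.5627 = 2.802 / 0.5627 = 4.980.
n = 4.980² + 3 = 24.80 + 3 = 27.8.
Round up.

n = 28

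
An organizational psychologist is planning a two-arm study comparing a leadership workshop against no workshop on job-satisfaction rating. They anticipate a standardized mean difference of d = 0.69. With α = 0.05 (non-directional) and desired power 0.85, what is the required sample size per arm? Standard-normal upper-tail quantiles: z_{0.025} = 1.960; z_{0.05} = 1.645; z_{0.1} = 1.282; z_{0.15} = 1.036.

For two independent groups with equal n: n = 2·((z_{α/2} + z_β) / d)².
z_{α/2} + z_β = 1.960 + 1.036 = 2.996.
n = 2 × (2.996 / 0.69)² = 2 × 4.342² = 2 × 18.85 = 37.7.
Round up to the next whole participant.

n = 38 per group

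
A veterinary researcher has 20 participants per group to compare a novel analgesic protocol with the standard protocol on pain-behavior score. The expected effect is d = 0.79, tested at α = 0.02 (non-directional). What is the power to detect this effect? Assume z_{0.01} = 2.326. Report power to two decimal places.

For two equal groups, power = Φ(d·√(n/2) − z_{α/2}).
d·√(n/2) = 0.79 × √(20/2) = 0.79 × 3.162 = 2.498.
z_β = 2.498 − 2.326 = 0.172.
Power = Φ(0.172) = 0.568.

power ≈ 0.57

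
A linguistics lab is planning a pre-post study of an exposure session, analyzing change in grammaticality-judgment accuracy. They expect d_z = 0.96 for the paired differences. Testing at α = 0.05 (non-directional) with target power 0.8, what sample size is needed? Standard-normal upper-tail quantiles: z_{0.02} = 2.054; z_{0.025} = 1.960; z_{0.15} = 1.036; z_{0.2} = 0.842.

n = 9 pairs

For a paired (one-sample on differences) test: n = ((z_{α/2} + z_β) / d)².
z_{α/2} + z_β = 1.960 + 0.842 = 2.802.
n = (2.802 / 0.96)² = 2.919² = 8.52.
Round up.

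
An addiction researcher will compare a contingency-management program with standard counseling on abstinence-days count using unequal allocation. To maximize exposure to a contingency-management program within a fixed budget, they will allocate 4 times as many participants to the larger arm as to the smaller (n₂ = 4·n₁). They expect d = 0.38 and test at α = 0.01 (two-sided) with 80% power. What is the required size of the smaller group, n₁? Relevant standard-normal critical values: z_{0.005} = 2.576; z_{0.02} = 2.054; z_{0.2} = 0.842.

n₁ = 102

With allocation ratio k = n₂/n₁ = 4, Var(x̄₁−x̄₂) = σ²(1/n₁ + 1/(k·n₁)) = σ²·(k+1)/(k·n₁).
So n₁ = (1 + 1/k)·((z_{α/2} + z_β)/d)² = 1.250 × (3.418/0.38)².
n₁ = 1.250 × 80.91 = 101.1.
Round up: n₁ = 102, giving n₂ = 4 × 102 = 408.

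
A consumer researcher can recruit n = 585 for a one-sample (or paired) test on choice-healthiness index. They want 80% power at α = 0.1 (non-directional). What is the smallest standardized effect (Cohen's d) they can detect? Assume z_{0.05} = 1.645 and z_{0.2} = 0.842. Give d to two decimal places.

For a single sample (or paired design) of n = 585: d_min = (z_{α/2} + z_β)/√n.
z-sum = 1.645 + 0.842 = 2.487.
d_min = 2.487 / √585 = 2.487 / 24.187 = 0.103.

d_min ≈ 0.10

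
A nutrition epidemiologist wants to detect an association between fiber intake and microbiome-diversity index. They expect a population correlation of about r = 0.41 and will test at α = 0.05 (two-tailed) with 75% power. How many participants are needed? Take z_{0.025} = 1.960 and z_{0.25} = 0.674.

Fisher's z: C = ½·ln((1+r)/(1−r)) = ½·ln(2.3898) = 0.4356.
n = ((z_{α/2} + z_β)/C)² + 3.
(1.960 + 0.674) / 0.4356 = 2.634 / 0.4356 = 6.047.
n = 6.047² + 3 = 36.56 + 3 = 39.6.
Round up.

n = 40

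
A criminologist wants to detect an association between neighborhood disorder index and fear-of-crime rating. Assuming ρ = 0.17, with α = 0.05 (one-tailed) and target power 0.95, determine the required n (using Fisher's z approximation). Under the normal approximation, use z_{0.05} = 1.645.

Fisher's z: C = ½·ln((1+r)/(1−r)) = ½·ln(1.4096) = 0.1717.
n = ((z_{α} + z_β)/C)² + 3.
(1.645 + 1.645) / 0.1717 = 3.290 / 0.1717 = 19.161.
n = 19.161² + 3 = 367.16 + 3 = 370.2.
Round up.

n = 371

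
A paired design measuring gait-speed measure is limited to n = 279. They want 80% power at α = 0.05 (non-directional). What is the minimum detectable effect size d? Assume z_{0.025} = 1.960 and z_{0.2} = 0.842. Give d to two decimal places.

d_min ≈ 0.17

For a single sample (or paired design) of n = 279: d_min = (z_{α/2} + z_β)/√n.
z-sum = 1.960 + 0.842 = 2.802.
d_min = 2.802 / √279 = 2.802 / 16.703 = 0.168.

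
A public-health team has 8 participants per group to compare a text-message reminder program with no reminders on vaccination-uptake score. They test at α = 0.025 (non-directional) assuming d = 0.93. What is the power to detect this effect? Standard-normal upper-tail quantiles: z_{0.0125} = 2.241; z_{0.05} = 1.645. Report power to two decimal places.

For two equal groups, power = Φ(d·√(n/2) − z_{α/2}).
d·√(n/2) = 0.93 × √(8/2) = 0.93 × 2.000 = 1.860.
z_β = 1.860 − 2.241 = -0.381.
Power = Φ(-0.381) = 0.352.

power ≈ 0.35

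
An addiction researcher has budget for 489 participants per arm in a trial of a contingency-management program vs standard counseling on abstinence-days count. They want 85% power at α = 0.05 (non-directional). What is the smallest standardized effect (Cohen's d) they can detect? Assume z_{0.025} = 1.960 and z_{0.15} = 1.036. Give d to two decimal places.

d_min ≈ 0.19

For two independent groups of n = 489 each: d_min = (z_{α/2} + z_β)·√(2/n).
z-sum = 1.960 + 1.036 = 2.996.
d_min = 2.996 × √(2/489) = 2.996 × 0.0640 = 0.192.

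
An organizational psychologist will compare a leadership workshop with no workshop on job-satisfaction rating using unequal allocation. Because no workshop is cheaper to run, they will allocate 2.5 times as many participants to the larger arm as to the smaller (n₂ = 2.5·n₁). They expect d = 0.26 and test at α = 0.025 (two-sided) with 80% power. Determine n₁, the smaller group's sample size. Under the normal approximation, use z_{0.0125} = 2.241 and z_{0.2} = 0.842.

With allocation ratio k = n₂/n₁ = 2.5, Var(x̄₁−x̄₂) = σ²(1/n₁ + 1/(k·n₁)) = σ²·(k+1)/(k·n₁).
So n₁ = (1 + 1/k)·((z_{α/2} + z_β)/d)² = 1.400 × (3.083/0.26)².
n₁ = 1.400 × 140.60 = 196.8.
Round up: n₁ = 197, giving n₂ = ⌈2.5 × 197⌉ = ⌈492.5⌉ = 493.

n₁ = 197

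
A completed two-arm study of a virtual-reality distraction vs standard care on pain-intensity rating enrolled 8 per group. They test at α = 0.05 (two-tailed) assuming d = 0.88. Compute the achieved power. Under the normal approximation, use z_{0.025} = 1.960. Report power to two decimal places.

For two equal groups, power = Φ(d·√(n/2) − z_{α/2}).
d·√(n/2) = 0.88 × √(8/2) = 0.88 × 2.000 = 1.760.
z_β = 1.760 − 1.960 = -0.200.
Power = Φ(-0.200) = 0.421.

power ≈ 0.42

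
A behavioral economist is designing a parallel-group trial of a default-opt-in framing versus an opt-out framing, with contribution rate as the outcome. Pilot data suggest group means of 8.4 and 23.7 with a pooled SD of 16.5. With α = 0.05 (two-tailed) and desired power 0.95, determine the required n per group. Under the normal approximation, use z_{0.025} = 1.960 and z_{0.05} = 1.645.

Cohen's d = |M₁ − M₂| / SD_pooled = |8.4 − 23.7| / 16.5 = 15.3 / 16.5 = 0.927.
For two independent groups with equal n: n = 2·((z_{α/2} + z_β) / d)².
z_{α/2} + z_β = 1.960 + 1.645 = 3.605.
n = 2 × (3.605 / 0.927)² = 2 × 3.889² = 2 × 15.12 = 30.2.
Round up to the next whole participant.

n = 31 per group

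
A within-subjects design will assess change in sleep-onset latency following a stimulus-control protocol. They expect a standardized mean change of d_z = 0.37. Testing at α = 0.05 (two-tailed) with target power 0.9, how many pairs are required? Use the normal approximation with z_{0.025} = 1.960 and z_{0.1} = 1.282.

n = 77 pairs

For a paired (one-sample on differences) test: n = ((z_{α/2} + z_β) / d)².
z_{α/2} + z_β = 1.960 + 1.282 = 3.242.
n = (3.242 / 0.37)² = 8.762² = 76.78.
Round up.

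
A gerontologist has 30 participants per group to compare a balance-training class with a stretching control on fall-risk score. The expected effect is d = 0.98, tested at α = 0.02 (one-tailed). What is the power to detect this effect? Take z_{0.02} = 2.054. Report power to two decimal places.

power ≈ 0.96

For two equal groups, power = Φ(d·√(n/2) − z_{α}).
d·√(n/2) = 0.98 × √(30/2) = 0.98 × 3.873 = 3.796.
z_β = 3.796 − 2.054 = 1.742.
Power = Φ(1.742) = 0.959.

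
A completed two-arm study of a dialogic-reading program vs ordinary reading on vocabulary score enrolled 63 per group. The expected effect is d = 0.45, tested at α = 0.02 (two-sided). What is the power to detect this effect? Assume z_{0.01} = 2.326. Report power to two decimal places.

power ≈ 0.58

For two equal groups, power = Φ(d·√(n/2) − z_{α/2}).
d·√(n/2) = 0.45 × √(63/2) = 0.45 × 5.612 = 2.526.
z_β = 2.526 − 2.326 = 0.200.
Power = Φ(0.200) = 0.579.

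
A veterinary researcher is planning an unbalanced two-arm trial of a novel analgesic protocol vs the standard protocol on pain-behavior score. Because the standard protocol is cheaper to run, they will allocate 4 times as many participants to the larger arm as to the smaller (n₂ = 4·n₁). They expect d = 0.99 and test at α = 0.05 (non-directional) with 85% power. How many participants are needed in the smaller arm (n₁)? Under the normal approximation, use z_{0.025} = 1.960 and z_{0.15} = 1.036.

n₁ = 12

With allocation ratio k = n₂/n₁ = 4, Var(x̄₁−x̄₂) = σ²(1/n₁ + 1/(k·n₁)) = σ²·(k+1)/(k·n₁).
So n₁ = (1 + 1/k)·((z_{α/2} + z_β)/d)² = 1.250 × (2.996/0.99)².
n₁ = 1.250 × 9.16 = 11.4.
Round up: n₁ = 12, giving n₂ = 4 × 12 = 48.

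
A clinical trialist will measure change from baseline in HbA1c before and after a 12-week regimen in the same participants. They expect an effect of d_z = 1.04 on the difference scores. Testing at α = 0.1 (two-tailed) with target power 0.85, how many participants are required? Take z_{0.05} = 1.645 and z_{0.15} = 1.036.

n = 7 pairs

For a paired (one-sample on differences) test: n = ((z_{α/2} + z_β) / d)².
z_{α/2} + z_β = 1.645 + 1.036 = 2.681.
n = (2.681 / 1.04)² = 2.578² = 6.65.
Round up.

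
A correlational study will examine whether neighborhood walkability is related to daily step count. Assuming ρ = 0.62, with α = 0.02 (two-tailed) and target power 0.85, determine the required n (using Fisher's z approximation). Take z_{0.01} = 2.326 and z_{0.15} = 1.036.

n = 25

Fisher's z: C = ½·ln((1+r)/(1−r)) = ½·ln(4.2632) = 0.7250.
n = ((z_{α/2} + z_β)/C)² + 3.
(2.326 + 1.036) / 0.7250 = 3.362 / 0.7250 = 4.637.
n = 4.637² + 3 = 21.50 + 3 = 24.5.
Round up.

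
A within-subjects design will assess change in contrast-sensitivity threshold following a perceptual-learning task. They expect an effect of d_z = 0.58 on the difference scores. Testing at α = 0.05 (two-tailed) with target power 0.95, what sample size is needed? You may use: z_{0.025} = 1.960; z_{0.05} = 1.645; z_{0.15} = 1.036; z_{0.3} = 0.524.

n = 39 pairs

For a paired (one-sample on differences) test: n = ((z_{α/2} + z_β) / d)².
z_{α/2} + z_β = 1.960 + 1.645 = 3.605.
n = (3.605 / 0.58)² = 6.216² = 38.63.
Round up.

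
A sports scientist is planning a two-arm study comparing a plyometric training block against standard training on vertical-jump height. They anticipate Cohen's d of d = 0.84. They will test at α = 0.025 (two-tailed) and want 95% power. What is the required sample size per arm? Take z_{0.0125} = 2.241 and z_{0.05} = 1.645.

For two independent groups with equal n: n = 2·((z_{α/2} + z_β) / d)².
z_{α/2} + z_β = 2.241 + 1.645 = 3.886.
n = 2 × (3.886 / 0.84)² = 2 × 4.626² = 2 × 21.40 = 42.8.
Round up to the next whole participant.

n = 43 per group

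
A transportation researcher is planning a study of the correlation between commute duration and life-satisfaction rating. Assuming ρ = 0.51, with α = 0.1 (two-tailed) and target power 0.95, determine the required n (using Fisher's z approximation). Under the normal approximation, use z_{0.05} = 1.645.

Fisher's z: C = ½·ln((1+r)/(1−r)) = ½·ln(3.0816) = 0.5627.
n = ((z_{α/2} + z_β)/C)² + 3.
(1.645 + 1.645) / 0.5627 = 3.290 / 0.5627 = 5.847.
n = 5.847² + 3 = 34.19 + 3 = 37.2.
Round up.

n = 38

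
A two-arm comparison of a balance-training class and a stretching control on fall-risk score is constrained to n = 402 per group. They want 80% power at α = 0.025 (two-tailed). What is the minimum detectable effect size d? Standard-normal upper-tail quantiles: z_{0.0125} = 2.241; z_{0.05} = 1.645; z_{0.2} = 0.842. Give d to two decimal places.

For two independent groups of n = 402 each: d_min = (z_{α/2} + z_β)·√(2/n).
z-sum = 2.241 + 0.842 = 3.083.
d_min = 3.083 × √(2/402) = 3.083 × 0.0705 = 0.217.

d_min ≈ 0.22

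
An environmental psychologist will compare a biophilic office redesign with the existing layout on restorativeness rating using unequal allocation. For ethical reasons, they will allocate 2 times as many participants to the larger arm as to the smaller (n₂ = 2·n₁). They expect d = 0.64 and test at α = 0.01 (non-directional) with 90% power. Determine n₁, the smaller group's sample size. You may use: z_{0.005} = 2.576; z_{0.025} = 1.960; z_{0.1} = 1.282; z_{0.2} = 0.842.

With allocation ratio k = n₂/n₁ = 2, Var(x̄₁−x̄₂) = σ²(1/n₁ + 1/(k·n₁)) = σ²·(k+1)/(k·n₁).
So n₁ = (1 + 1/k)·((z_{α/2} + z_β)/d)² = 1.500 × (3.858/0.64)².
n₁ = 1.500 × 36.34 = 54.5.
Round up: n₁ = 55, giving n₂ = 2 × 55 = 110.

n₁ = 55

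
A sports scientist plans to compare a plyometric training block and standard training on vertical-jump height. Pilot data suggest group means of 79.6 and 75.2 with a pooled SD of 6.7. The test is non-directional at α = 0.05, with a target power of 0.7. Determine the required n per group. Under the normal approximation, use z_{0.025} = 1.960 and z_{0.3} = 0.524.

Cohen's d = |M₁ − M₂| / SD_pooled = |79.6 − 75.2| / 6.7 = 4.4 / 6.7 = 0.657.
For two independent groups with equal n: n = 2·((z_{α/2} + z_β) / d)².
z_{α/2} + z_β = 1.960 + 0.524 = 2.484.
n = 2 × (2.484 / 0.657)² = 2 × 3.781² = 2 × 14.29 = 28.6.
Round up to the next whole participant.

n = 29 per group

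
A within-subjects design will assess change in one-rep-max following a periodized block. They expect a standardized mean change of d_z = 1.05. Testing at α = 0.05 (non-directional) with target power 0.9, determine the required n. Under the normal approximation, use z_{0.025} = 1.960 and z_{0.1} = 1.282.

n = 10 pairs

For a paired (one-sample on differences) test: n = ((z_{α/2} + z_β) / d)².
z_{α/2} + z_β = 1.960 + 1.282 = 3.242.
n = (3.242 / 1.05)² = 3.088² = 9.53.
Round up.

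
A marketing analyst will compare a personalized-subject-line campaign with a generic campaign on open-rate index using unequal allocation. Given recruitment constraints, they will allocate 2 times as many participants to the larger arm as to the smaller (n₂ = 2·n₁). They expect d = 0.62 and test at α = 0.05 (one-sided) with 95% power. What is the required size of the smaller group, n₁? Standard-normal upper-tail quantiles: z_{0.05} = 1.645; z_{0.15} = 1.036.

n₁ = 43

With allocation ratio k = n₂/n₁ = 2, Var(x̄₁−x̄₂) = σ²(1/n₁ + 1/(k·n₁)) = σ²·(k+1)/(k·n₁).
So n₁ = (1 + 1/k)·((z_{α} + z_β)/d)² = 1.500 × (3.290/0.62)².
n₁ = 1.500 × 28.16 = 42.2.
Round up: n₁ = 43, giving n₂ = 2 × 43 = 86.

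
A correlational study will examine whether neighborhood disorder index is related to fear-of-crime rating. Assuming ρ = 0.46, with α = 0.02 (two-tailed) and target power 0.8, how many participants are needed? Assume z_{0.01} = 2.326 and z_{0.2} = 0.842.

n = 44

Fisher's z: C = ½·ln((1+r)/(1−r)) = ½·ln(2.7037) = 0.4973.
n = ((z_{α/2} + z_β)/C)² + 3.
(2.326 + 0.842) / 0.4973 = 3.168 / 0.4973 = 6.370.
n = 6.370² + 3 = 40.58 + 3 = 43.6.
Round up.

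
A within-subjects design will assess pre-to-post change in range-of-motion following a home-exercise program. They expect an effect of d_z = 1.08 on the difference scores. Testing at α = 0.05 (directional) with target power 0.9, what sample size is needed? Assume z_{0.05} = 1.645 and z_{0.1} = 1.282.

For a paired (one-sample on differences) test: n = ((z_{α} + z_β) / d)².
z_{α} + z_β = 1.645 + 1.282 = 2.927.
n = (2.927 / 1.08)² = 2.710² = 7.35.
Round up.

n = 8 pairs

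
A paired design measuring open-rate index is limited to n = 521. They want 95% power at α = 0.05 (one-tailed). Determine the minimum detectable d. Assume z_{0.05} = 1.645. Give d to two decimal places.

For a single sample (or paired design) of n = 521: d_min = (z_{α} + z_β)/√n.
z-sum = 1.645 + 1.645 = 3.290.
d_min = 3.290 / √521 = 3.290 / 22.825 = 0.144.

d_min ≈ 0.14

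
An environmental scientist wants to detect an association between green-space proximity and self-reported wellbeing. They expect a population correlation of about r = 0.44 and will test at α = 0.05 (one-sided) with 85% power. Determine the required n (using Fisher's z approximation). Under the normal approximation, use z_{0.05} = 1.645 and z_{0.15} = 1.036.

n = 36

Fisher's z: C = ½·ln((1+r)/(1−r)) = ½·ln(2.5714) = 0.4722.
n = ((z_{α} + z_β)/C)² + 3.
(1.645 + 1.036) / 0.4722 = 2.681 / 0.4722 = 5.678.
n = 5.678² + 3 = 32.24 + 3 = 35.2.
Round up.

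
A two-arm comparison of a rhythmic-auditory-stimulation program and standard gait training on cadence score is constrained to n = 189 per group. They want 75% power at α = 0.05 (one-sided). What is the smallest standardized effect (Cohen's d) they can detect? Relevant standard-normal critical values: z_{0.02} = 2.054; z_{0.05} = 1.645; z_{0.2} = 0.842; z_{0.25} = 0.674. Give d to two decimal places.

d_min ≈ 0.24

For two independent groups of n = 189 each: d_min = (z_{α} + z_β)·√(2/n).
z-sum = 1.645 + 0.674 = 2.319.
d_min = 2.319 × √(2/189) = 2.319 × 0.1029 = 0.239.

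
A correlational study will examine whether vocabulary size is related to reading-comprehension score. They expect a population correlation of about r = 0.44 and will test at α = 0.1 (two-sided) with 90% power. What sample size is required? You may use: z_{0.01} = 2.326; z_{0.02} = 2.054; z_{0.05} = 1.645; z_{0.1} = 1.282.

Fisher's z: C = ½·ln((1+r)/(1−r)) = ½·ln(2.5714) = 0.4722.
n = ((z_{α/2} + z_β)/C)² + 3.
(1.645 + 1.282) / 0.4722 = 2.927 / 0.4722 = 6.199.
n = 6.199² + 3 = 38.42 + 3 = 41.4.
Round up.

n = 42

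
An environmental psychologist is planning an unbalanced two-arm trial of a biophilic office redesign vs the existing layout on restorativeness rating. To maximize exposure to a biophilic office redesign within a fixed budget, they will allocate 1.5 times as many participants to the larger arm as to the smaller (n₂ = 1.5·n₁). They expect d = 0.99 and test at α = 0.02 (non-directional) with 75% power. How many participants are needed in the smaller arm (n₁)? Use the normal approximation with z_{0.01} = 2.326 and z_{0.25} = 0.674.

With allocation ratio k = n₂/n₁ = 1.5, Var(x̄₁−x̄₂) = σ²(1/n₁ + 1/(k·n₁)) = σ²·(k+1)/(k·n₁).
So n₁ = (1 + 1/k)·((z_{α/2} + z_β)/d)² = 1.667 × (3.000/0.99)².
n₁ = 1.667 × 9.18 = 15.3.
Round up: n₁ = 16, giving n₂ = 1.5 × 16 = 24.

n₁ = 16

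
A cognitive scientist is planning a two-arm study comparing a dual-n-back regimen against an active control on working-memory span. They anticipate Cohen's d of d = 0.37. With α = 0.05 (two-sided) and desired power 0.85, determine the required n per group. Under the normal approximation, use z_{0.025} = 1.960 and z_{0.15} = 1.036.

n = 132 per group

For two independent groups with equal n: n = 2·((z_{α/2} + z_β) / d)².
z_{α/2} + z_β = 1.960 + 1.036 = 2.996.
n = 2 × (2.996 / 0.37)² = 2 × 8.097² = 2 × 65.57 = 131.1.
Round up to the next whole participant.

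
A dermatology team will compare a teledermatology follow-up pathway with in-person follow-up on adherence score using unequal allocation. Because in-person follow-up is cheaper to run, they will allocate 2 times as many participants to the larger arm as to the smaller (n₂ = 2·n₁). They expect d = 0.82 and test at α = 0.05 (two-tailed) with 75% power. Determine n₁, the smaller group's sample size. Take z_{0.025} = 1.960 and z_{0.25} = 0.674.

With allocation ratio k = n₂/n₁ = 2, Var(x̄₁−x̄₂) = σ²(1/n₁ + 1/(k·n₁)) = σ²·(k+1)/(k·n₁).
So n₁ = (1 + 1/k)·((z_{α/2} + z_β)/d)² = 1.500 × (2.634/0.82)².
n₁ = 1.500 × 10.32 = 15.5.
Round up: n₁ = 16, giving n₂ = 2 × 16 = 32.

n₁ = 16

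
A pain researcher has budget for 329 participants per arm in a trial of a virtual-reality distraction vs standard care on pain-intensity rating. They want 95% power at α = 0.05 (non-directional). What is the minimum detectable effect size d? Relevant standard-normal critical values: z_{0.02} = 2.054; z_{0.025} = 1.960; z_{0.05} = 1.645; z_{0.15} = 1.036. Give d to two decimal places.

d_min ≈ 0.28

For two independent groups of n = 329 each: d_min = (z_{α/2} + z_β)·√(2/n).
z-sum = 1.960 + 1.645 = 3.605.
d_min = 3.605 × √(2/329) = 3.605 × 0.0780 = 0.281.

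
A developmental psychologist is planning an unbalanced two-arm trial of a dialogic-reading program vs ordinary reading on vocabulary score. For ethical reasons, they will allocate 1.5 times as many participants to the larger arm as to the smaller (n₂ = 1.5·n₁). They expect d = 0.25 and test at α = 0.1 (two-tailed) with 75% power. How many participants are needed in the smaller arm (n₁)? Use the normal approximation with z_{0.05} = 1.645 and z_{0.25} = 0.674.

With allocation ratio k = n₂/n₁ = 1.5, Var(x̄₁−x̄₂) = σ²(1/n₁ + 1/(k·n₁)) = σ²·(k+1)/(k·n₁).
So n₁ = (1 + 1/k)·((z_{α/2} + z_β)/d)² = 1.667 × (2.319/0.25)².
n₁ = 1.667 × 86.04 = 143.4.
Round up: n₁ = 144, giving n₂ = 1.5 × 144 = 216.

n₁ = 144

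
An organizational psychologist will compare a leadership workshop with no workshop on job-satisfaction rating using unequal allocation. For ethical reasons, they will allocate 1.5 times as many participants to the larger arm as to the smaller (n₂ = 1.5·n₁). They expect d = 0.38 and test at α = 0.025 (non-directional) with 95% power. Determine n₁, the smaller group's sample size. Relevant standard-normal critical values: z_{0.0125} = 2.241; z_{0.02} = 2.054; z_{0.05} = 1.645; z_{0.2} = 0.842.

n₁ = 175

With allocation ratio k = n₂/n₁ = 1.5, Var(x̄₁−x̄₂) = σ²(1/n₁ + 1/(k·n₁)) = σ²·(k+1)/(k·n₁).
So n₁ = (1 + 1/k)·((z_{α/2} + z_β)/d)² = 1.667 × (3.886/0.38)².
n₁ = 1.667 × 104.58 = 174.3.
Round up: n₁ = 175, giving n₂ = ⌈1.5 × 175⌉ = ⌈262.5⌉ = 263.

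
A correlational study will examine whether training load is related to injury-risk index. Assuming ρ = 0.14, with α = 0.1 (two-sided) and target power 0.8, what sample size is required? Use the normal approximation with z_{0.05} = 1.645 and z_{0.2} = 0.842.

n = 315

Fisher's z: C = ½·ln((1+r)/(1−r)) = ½·ln(1.3256) = 0.1409.
n = ((z_{α/2} + z_β)/C)² + 3.
(1.645 + 0.842) / 0.1409 = 2.487 / 0.1409 = 17.651.
n = 17.651² + 3 = 311.55 + 3 = 314.6.
Round up.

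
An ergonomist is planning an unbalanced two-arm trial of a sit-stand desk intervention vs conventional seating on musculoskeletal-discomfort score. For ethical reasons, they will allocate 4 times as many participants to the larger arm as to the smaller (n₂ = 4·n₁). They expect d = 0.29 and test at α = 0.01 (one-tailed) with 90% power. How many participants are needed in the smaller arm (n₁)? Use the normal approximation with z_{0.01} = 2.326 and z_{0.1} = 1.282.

With allocation ratio k = n₂/n₁ = 4, Var(x̄₁−x̄₂) = σ²(1/n₁ + 1/(k·n₁)) = σ²·(k+1)/(k·n₁).
So n₁ = (1 + 1/k)·((z_{α} + z_β)/d)² = 1.250 × (3.608/0.29)².
n₁ = 1.250 × 154.79 = 193.5.
Round up: n₁ = 194, giving n₂ = 4 × 194 = 776.

n₁ = 194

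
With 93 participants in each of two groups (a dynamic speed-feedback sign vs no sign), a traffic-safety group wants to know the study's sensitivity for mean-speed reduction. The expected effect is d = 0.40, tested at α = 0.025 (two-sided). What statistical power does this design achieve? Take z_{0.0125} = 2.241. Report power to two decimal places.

power ≈ 0.69

For two equal groups, power = Φ(d·√(n/2) − z_{α/2}).
d·√(n/2) = 0.40 × √(93/2) = 0.40 × 6.819 = 2.728.
z_β = 2.728 − 2.241 = 0.487.
Power = Φ(0.487) = 0.687.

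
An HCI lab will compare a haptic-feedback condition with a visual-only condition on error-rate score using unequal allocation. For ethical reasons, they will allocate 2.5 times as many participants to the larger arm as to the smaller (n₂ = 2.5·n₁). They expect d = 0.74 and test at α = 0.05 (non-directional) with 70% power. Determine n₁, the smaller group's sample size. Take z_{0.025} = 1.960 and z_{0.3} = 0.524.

n₁ = 16

With allocation ratio k = n₂/n₁ = 2.5, Var(x̄₁−x̄₂) = σ²(1/n₁ + 1/(k·n₁)) = σ²·(k+1)/(k·n₁).
So n₁ = (1 + 1/k)·((z_{α/2} + z_β)/d)² = 1.400 × (2.484/0.74)².
n₁ = 1.400 × 11.27 = 15.8.
Round up: n₁ = 16, giving n₂ = 2.5 × 16 = 40.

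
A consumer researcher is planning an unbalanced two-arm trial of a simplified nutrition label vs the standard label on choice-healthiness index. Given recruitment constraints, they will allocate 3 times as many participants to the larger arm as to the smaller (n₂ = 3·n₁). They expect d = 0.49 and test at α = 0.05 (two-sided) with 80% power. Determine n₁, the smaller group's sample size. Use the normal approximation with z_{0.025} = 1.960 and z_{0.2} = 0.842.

With allocation ratio k = n₂/n₁ = 3, Var(x̄₁−x̄₂) = σ²(1/n₁ + 1/(k·n₁)) = σ²·(k+1)/(k·n₁).
So n₁ = (1 + 1/k)·((z_{α/2} + z_β)/d)² = 1.333 × (2.802/0.49)².
n₁ = 1.333 × 32.70 = 43.6.
Round up: n₁ = 44, giving n₂ = 3 × 44 = 132.

n₁ = 44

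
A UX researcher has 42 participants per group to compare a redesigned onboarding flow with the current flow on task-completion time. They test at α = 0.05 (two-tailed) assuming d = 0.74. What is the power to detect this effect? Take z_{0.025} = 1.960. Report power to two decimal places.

For two equal groups, power = Φ(d·√(n/2) − z_{α/2}).
d·√(n/2) = 0.74 × √(42/2) = 0.74 × 4.583 = 3.391.
z_β = 3.391 − 1.960 = 1.431.
Power = Φ(1.431) = 0.924.

power ≈ 0.92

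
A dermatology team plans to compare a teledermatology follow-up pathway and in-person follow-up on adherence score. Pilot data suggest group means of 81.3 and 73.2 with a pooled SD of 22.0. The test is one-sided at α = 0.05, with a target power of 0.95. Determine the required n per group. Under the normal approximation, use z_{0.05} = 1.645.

Cohen's d = |M₁ − M₂| / SD_pooled = |81.3 − 73.2| / 22.0 = 8.1 / 22.0 = 0.368.
For two independent groups with equal n: n = 2·((z_{α} + z_β) / d)².
z_{α} + z_β = 1.645 + 1.645 = 3.290.
n = 2 × (3.290 / 0.368)² = 2 × 8.940² = 2 × 79.93 = 159.9.
Round up to the next whole participant.

n = 160 per group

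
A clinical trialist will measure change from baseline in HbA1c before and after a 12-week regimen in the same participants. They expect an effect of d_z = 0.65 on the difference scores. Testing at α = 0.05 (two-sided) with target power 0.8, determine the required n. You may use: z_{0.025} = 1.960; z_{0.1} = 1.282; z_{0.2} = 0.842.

For a paired (one-sample on differences) test: n = ((z_{α/2} + z_β) / d)².
z_{α/2} + z_β = 1.960 + 0.842 = 2.802.
n = (2.802 / 0.65)² = 4.311² = 18.58.
Round up.

n = 19 pairs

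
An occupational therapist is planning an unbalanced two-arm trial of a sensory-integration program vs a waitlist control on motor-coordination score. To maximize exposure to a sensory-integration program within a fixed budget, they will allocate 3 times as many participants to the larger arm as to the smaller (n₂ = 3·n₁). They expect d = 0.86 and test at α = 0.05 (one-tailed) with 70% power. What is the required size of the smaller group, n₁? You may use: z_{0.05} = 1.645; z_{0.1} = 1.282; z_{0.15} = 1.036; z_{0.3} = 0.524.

n₁ = 9

With allocation ratio k = n₂/n₁ = 3, Var(x̄₁−x̄₂) = σ²(1/n₁ + 1/(k·n₁)) = σ²·(k+1)/(k·n₁).
So n₁ = (1 + 1/k)·((z_{α} + z_β)/d)² = 1.333 × (2.169/0.86)².
n₁ = 1.333 × 6.36 = 8.5.
Round up: n₁ = 9, giving n₂ = 3 × 9 = 27.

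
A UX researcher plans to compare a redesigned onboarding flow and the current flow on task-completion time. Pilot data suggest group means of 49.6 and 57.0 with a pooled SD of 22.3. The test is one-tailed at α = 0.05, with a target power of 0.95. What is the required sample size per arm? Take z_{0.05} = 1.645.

Cohen's d = |M₁ − M₂| / SD_pooled = |49.6 − 57.0| / 22.3 = 7.4 / 22.3 = 0.332.
For two independent groups with equal n: n = 2·((z_{α} + z_β) / d)².
z_{α} + z_β = 1.645 + 1.645 = 3.290.
n = 2 × (3.290 / 0.332)² = 2 × 9.910² = 2 × 98.20 = 196.4.
Round up to the next whole participant.

n = 197 per group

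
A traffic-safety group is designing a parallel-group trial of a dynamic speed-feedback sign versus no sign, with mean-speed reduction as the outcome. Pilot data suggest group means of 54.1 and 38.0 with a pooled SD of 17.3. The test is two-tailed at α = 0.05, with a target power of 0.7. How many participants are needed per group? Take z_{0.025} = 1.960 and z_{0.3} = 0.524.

Cohen's d = |M₁ − M₂| / SD_pooled = |54.1 − 38.0| / 17.3 = 16.1 / 17.3 = 0.931.
For two independent groups with equal n: n = 2·((z_{α/2} + z_β) / d)².
z_{α/2} + z_β = 1.960 + 0.524 = 2.484.
n = 2 × (2.484 / 0.931)² = 2 × 2.668² = 2 × 7.12 = 14.2.
Round up to the next whole participant.

n = 15 per group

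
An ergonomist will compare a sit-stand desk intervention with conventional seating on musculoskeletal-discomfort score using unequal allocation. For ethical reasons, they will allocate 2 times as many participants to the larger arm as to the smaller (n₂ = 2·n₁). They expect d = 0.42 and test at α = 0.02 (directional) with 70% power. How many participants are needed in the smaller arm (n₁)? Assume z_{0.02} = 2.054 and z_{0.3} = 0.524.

n₁ = 57

With allocation ratio k = n₂/n₁ = 2, Var(x̄₁−x̄₂) = σ²(1/n₁ + 1/(k·n₁)) = σ²·(k+1)/(k·n₁).
So n₁ = (1 + 1/k)·((z_{α} + z_β)/d)² = 1.500 × (2.578/0.42)².
n₁ = 1.500 × 37.68 = 56.5.
Round up: n₁ = 57, giving n₂ = 2 × 57 = 114.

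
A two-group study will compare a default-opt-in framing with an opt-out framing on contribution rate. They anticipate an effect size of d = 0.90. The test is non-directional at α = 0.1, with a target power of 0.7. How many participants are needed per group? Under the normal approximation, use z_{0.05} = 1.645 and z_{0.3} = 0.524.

For two independent groups with equal n: n = 2·((z_{α/2} + z_β) / d)².
z_{α/2} + z_β = 1.645 + 0.524 = 2.169.
n = 2 × (2.169 / 0.90)² = 2 × 2.410² = 2 × 5.81 = 11.6.
Round up to the next whole participant.

n = 12 per group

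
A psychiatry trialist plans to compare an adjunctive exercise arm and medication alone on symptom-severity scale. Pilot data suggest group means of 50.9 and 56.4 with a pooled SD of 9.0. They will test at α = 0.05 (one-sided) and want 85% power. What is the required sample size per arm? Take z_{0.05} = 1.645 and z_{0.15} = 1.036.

n = 39 per group

Cohen's d = |M₁ − M₂| / SD_pooled = |50.9 − 56.4| / 9.0 = 5.5 / 9.0 = 0.611.
For two independent groups with equal n: n = 2·((z_{α} + z_β) / d)².
z_{α} + z_β = 1.645 + 1.036 = 2.681.
n = 2 × (2.681 / 0.611)² = 2 × 4.388² = 2 × 19.25 = 38.5.
Round up to the next whole participant.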